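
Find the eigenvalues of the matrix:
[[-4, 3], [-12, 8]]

Characteristic equation: det(A - λI) = 0
λ² - (trace)λ + (det) = 0
trace = -4 + 8 = 4, det = (-4)(8) - (3)(-12) = 4
λ² - (4)λ + (4) = 0
λ = (4 ± √((4)² - 4·(4))) / 2 = (4 ± √0) / 2
Solving: λ = 2, 2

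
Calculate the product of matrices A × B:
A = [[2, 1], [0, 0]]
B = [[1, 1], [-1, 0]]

Matrix multiplication:
C[0][0] = 2×1 + 1×-1 = 1
C[0][1] = 2×1 + 1×0 = 2
C[1][0] = 0×1 + 0×-1 = 0
C[1][1] = 0×1 + 0×0 = 0
Result: [[1, 2], [0, 0]]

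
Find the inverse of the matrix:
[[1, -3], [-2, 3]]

For [[a,b],[c,d]], inverse = (1/det)·[[d,-b],[-c,a]]
det = (1)(3) - (-3)(-2) = 3 - 6 = -3
Inverse = (1/-3)·[[3, 3], [2, 1]]
= [[-1, -1], [-2/3, -1/3]]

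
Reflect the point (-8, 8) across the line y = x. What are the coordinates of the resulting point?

Reflection across line y = x: (-8, 8) → (8, -8)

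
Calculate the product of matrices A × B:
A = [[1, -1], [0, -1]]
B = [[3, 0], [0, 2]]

Matrix multiplication:
C[0][0] = 1×3 + -1×0 = 3
C[0][1] = 1×0 + -1×2 = -2
C[1][0] = 0×3 + -1×0 = 0
C[1][1] = 0×0 + -1×2 = -2
Result: [[3, -2], [0, -2]]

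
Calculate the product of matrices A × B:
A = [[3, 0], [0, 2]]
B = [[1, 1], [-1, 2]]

Matrix multiplication:
C[0][0] = 3×1 + 0×-1 = 3
C[0][1] = 3×1 + 0×2 = 3
C[1][0] = 0×1 + 2×-1 = -2
C[1][1] = 0×1 + 2×2 = 4
Result: [[3, 3], [-2, 4]]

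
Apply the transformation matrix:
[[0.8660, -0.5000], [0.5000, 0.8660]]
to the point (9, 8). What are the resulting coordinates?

Matrix multiplication:
[[0.8660, -0.5000], [0.5000, 0.8660]] × [9, 8]ᵀ
= [(0.8660)(9) + (-0.5000)(8), (0.5000)(9) + (0.8660)(8)]ᵀ
= [3.7940, 11.4280]ᵀ
Result: (3.7940, 11.4280)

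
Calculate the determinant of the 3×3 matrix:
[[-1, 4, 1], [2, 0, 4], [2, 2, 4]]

Expansion along first row:
det = -1·det([[0,4],[2,4]]) - 4·det([[2,4],[2,4]]) + 1·det([[2,0],[2,2]])
    = -1·(0·4 - 4·2) - 4·(2·4 - 4·2) + 1·(2·2 - 0·2)
    = -1·-8 - 4·0 + 1·4
    = 8 + 0 + 4 = 12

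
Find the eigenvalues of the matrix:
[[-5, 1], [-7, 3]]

Characteristic equation: det(A - λI) = 0
λ² - (trace)λ + (det) = 0
trace = -5 + 3 = -2, det = (-5)(3) - (1)(-7) = -8
λ² - (-2)λ + (-8) = 0
λ = (-2 ± √((-2)² - 4·(-8))) / 2 = (-2 ± √36) / 2
Solving: λ = -4, 2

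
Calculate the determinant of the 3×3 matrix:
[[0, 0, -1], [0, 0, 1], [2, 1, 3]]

Expansion along first row:
det = 0·det([[0,1],[1,3]]) - 0·det([[0,1],[2,3]]) + -1·det([[0,0],[2,1]])
    = 0·(0·3 - 1·1) - 0·(0·3 - 1·2) + -1·(0·1 - 0·2)
    = 0·-1 - 0·-2 + -1·0
    = 0 + 0 + 0 = 0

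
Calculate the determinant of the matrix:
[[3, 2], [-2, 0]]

For a 2×2 matrix [[a, b], [c, d]], det = ad - bc
det = (3)(0) - (2)(-2) = 0 - -4 = 4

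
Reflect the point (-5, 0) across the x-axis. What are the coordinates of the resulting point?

Reflection across x-axis: (-5, 0) → (-5, 0)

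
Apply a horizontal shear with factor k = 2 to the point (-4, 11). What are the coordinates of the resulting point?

Shear matrix for horizontal shear with factor k = 2:
[[1, 2], [0, 1]]
Result: (-4, 11) → (18, 11)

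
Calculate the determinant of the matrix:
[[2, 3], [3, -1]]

For a 2×2 matrix [[a, b], [c, d]], det = ad - bc
det = (2)(-1) - (3)(3) = -2 - 9 = -11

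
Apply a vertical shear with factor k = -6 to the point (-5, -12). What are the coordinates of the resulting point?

Shear matrix for vertical shear with factor k = -6:
[[1, 0], [-6, 1]]
Result: (-5, -12) → (-5, 18)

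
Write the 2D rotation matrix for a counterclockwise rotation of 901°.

Rotation matrix formula: [[cos θ, -sin θ], [sin θ, cos θ]]
For θ = 901°:
cos(901°) = -0.9998
sin(901°) = -0.0175
Result: [[-0.9998, 0.0175], [-0.0175, -0.9998]]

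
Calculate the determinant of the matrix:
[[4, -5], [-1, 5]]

For a 2×2 matrix [[a, b], [c, d]], det = ad - bc
det = (4)(5) - (-5)(-1) = 20 - 5 = 15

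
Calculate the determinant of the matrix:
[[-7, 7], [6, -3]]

For a 2×2 matrix [[a, b], [c, d]], det = ad - bc
det = (-7)(-3) - (7)(6) = 21 - 42 = -21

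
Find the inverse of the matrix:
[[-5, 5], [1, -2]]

For [[a,b],[c,d]], inverse = (1/det)·[[d,-b],[-c,a]]
det = (-5)(-2) - (5)(1) = 10 - 5 = 5
Inverse = (1/5)·[[-2, -5], [-1, -5]]
= [[-2/5, -1], [-1/5, -1]]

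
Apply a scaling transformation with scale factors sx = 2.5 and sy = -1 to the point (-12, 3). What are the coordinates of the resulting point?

Scaling matrix:
[[2.50, 0], [0, -1]]
Result: (-12 × 2.5, 3 × -1) = (-30, -3)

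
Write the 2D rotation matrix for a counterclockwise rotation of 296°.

Rotation matrix formula: [[cos θ, -sin θ], [sin θ, cos θ]]
For θ = 296°:
cos(296°) = 0.4384
sin(296°) = -0.8988
Result: [[0.4384, 0.8988], [-0.8988, 0.4384]]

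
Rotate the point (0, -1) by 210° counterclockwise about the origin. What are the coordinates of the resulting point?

Rotation matrix for 210°: [[cos 210°, -sin 210°], [sin 210°, cos 210°]] ≈ [[-0.866025, 0.500000], [-0.500000, -0.866025]]
[[-0.866025, 0.500000], [-0.500000, -0.866025]] × [0, -1]ᵀ ≈ [-0.5000, 0.8660]ᵀ
Result: (-0.5000, 0.8660)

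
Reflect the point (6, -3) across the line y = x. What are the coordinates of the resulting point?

Reflection across line y = x: (6, -3) → (-3, 6)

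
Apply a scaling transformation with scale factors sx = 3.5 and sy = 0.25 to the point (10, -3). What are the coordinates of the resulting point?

Scaling matrix:
[[3.50, 0], [0, 0.25]]
Result: (10 × 3.5, -3 × 0.25) = (35, -0.75)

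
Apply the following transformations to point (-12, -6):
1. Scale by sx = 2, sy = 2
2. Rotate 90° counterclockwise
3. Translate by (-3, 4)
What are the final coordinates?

Step 1: Scale → (-24, -12)
Step 2: Rotate 90° → (12, -24)
Step 3: Translate → (9, -20)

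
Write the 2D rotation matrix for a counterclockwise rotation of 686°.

Rotation matrix formula: [[cos θ, -sin θ], [sin θ, cos θ]]
For θ = 686°:
cos(686°) = 0.8290
sin(686°) = -0.5592
Result: [[0.8290, 0.5592], [-0.5592, 0.8290]]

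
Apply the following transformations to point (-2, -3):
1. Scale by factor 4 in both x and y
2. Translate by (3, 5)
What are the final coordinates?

Step 1: Scale (-2, -3) by 4 → (-8, -12)
Step 2: Translate by (3, 5) → (-5, -7)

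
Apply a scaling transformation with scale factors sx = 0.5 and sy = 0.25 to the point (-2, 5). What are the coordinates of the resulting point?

Scaling matrix:
[[0.50, 0], [0, 0.25]]
Result: (-2 × 0.5, 5 × 0.25) = (-1, 1.25)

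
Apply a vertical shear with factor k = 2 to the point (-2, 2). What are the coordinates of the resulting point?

Shear matrix for vertical shear with factor k = 2:
[[1, 0], [2, 1]]
Result: (-2, 2) → (-2, -2)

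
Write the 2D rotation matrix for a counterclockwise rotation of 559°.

Rotation matrix formula: [[cos θ, -sin θ], [sin θ, cos θ]]
For θ = 559°:
cos(559°) = -0.9455
sin(559°) = -0.3256
Result: [[-0.9455, 0.3256], [-0.3256, -0.9455]]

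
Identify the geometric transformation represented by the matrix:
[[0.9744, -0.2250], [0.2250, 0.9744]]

This matrix represents: rotation by 13° counterclockwise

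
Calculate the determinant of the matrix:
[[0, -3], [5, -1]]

For a 2×2 matrix [[a, b], [c, d]], det = ad - bc
det = (0)(-1) - (-3)(5) = 0 - -15 = 15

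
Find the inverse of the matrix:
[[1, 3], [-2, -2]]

For [[a,b],[c,d]], inverse = (1/det)·[[d,-b],[-c,a]]
det = (1)(-2) - (3)(-2) = -2 - -6 = 4
Inverse = (1/4)·[[-2, -3], [2, 1]]
= [[-1/2, -3/4], [1/2, 1/4]]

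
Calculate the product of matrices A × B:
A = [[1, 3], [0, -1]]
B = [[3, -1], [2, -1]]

Matrix multiplication:
C[0][0] = 1×3 + 3×2 = 9
C[0][1] = 1×-1 + 3×-1 = -4
C[1][0] = 0×3 + -1×2 = -2
C[1][1] = 0×-1 + -1×-1 = 1
Result: [[9, -4], [-2, 1]]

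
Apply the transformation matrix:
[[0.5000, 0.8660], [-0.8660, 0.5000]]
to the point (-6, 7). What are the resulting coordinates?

Matrix multiplication:
[[0.5000, 0.8660], [-0.8660, 0.5000]] × [-6, 7]ᵀ
= [(0.5000)(-6) + (0.8660)(7), (-0.8660)(-6) + (0.5000)(7)]ᵀ
= [3.0620, 8.6960]ᵀ
Result: (3.0620, 8.6960)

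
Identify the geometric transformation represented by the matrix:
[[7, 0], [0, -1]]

This matrix represents: non-uniform scaling by sx = 7, sy = -1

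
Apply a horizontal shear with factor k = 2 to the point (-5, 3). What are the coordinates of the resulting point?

Shear matrix for horizontal shear with factor k = 2:
[[1, 2], [0, 1]]
Result: (-5, 3) → (1, 3)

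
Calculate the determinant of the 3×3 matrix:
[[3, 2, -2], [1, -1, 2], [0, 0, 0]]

Expansion along first row:
det = 3·det([[-1,2],[0,0]]) - 2·det([[1,2],[0,0]]) + -2·det([[1,-1],[0,0]])
    = 3·(-1·0 - 2·0) - 2·(1·0 - 2·0) + -2·(1·0 - -1·0)
    = 3·0 - 2·0 + -2·0
    = 0 + 0 + 0 = 0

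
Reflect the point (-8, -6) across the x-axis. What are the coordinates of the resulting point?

Reflection across x-axis: (-8, -6) → (-8, 6)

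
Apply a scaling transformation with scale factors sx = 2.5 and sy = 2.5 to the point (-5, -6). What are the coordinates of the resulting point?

Scaling matrix:
[[2.50, 0], [0, 2.50]]
Result: (-5 × 2.5, -6 × 2.5) = (-12.5, -15)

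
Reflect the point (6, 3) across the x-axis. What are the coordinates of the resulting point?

Reflection across x-axis: (6, 3) → (6, -3)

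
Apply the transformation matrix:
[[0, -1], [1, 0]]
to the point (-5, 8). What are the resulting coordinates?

Matrix multiplication:
[[0, -1], [1, 0]] × [-5, 8]ᵀ
= [(0)(-5) + (-1)(8), (1)(-5) + (0)(8)]ᵀ
= [-8, -5]ᵀ
Result: (-8, -5)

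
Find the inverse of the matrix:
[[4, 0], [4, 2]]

For [[a,b],[c,d]], inverse = (1/det)·[[d,-b],[-c,a]]
det = (4)(2) - (0)(4) = 8 - 0 = 8
Inverse = (1/8)·[[2, 0], [-4, 4]]
= [[1/4, 0], [-1/2, 1/2]]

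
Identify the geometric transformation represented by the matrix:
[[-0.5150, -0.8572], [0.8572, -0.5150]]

This matrix represents: rotation by 121° counterclockwise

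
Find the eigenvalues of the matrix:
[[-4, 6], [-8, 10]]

Characteristic equation: det(A - λI) = 0
λ² - (trace)λ + (det) = 0
trace = -4 + 10 = 6, det = (-4)(10) - (6)(-8) = 8
λ² - (6)λ + (8) = 0
λ = (6 ± √((6)² - 4·(8))) / 2 = (6 ± √4) / 2
Solving: λ = 2, 4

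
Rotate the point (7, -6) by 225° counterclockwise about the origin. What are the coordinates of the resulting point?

Rotation matrix for 225°: [[cos 225°, -sin 225°], [sin 225°, cos 225°]] ≈ [[-0.707107, 0.707107], [-0.707107, -0.707107]]
[[-0.707107, 0.707107], [-0.707107, -0.707107]] × [7, -6]ᵀ ≈ [-9.1924, -0.7071]ᵀ
Result: (-9.1924, -0.7071)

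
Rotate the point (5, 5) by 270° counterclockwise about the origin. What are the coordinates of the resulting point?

Rotation matrix for 270°: [[cos 270°, -sin 270°], [sin 270°, cos 270°]] = [[0, 1], [-1, 0]]
[[0, 1], [-1, 0]] × [5, 5]ᵀ = [5, -5]ᵀ
Result: (5, -5)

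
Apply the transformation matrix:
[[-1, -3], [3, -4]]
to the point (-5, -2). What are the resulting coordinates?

Matrix multiplication:
[[-1, -3], [3, -4]] × [-5, -2]ᵀ
= [(-1)(-5) + (-3)(-2), (3)(-5) + (-4)(-2)]ᵀ
= [11, -7]ᵀ
Result: (11, -7)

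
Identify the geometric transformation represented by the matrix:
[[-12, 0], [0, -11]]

This matrix represents: non-uniform scaling by sx = -12, sy = -11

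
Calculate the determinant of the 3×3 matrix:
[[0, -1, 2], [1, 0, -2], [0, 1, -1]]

Expansion along first row:
det = 0·det([[0,-2],[1,-1]]) - -1·det([[1,-2],[0,-1]]) + 2·det([[1,0],[0,1]])
    = 0·(0·-1 - -2·1) - -1·(1·-1 - -2·0) + 2·(1·1 - 0·0)
    = 0·2 - -1·-1 + 2·1
    = 0 + -1 + 2 = 1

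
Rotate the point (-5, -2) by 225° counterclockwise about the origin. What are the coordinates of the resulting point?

Rotation matrix for 225°: [[cos 225°, -sin 225°], [sin 225°, cos 225°]] ≈ [[-0.707107, 0.707107], [-0.707107, -0.707107]]
[[-0.707107, 0.707107], [-0.707107, -0.707107]] × [-5, -2]ᵀ ≈ [2.1213, 4.9497]ᵀ
Result: (2.1213, 4.9497)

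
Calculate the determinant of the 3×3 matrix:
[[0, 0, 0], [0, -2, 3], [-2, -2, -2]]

Expansion along first row:
det = 0·det([[-2,3],[-2,-2]]) - 0·det([[0,3],[-2,-2]]) + 0·det([[0,-2],[-2,-2]])
    = 0·(-2·-2 - 3·-2) - 0·(0·-2 - 3·-2) + 0·(0·-2 - -2·-2)
    = 0·10 - 0·6 + 0·-4
    = 0 + 0 + 0 = 0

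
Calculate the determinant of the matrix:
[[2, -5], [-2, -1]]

For a 2×2 matrix [[a, b], [c, d]], det = ad - bc
det = (2)(-1) - (-5)(-2) = -2 - 10 = -12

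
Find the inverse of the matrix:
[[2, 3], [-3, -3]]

For [[a,b],[c,d]], inverse = (1/det)·[[d,-b],[-c,a]]
det = (2)(-3) - (3)(-3) = -6 - -9 = 3
Inverse = (1/3)·[[-3, -3], [3, 2]]
= [[-1, -1], [1, 2/3]]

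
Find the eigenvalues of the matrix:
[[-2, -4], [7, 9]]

Characteristic equation: det(A - λI) = 0
λ² - (trace)λ + (det) = 0
trace = -2 + 9 = 7, det = (-2)(9) - (-4)(7) = 10
λ² - (7)λ + (10) = 0
λ = (7 ± √((7)² - 4·(10))) / 2 = (7 ± √9) / 2
Solving: λ = 2, 5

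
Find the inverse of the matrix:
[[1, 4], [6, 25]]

For [[a,b],[c,d]], inverse = (1/det)·[[d,-b],[-c,a]]
det = (1)(25) - (4)(6) = 25 - 24 = 1
Inverse = [[25, -4], [-6, 1]]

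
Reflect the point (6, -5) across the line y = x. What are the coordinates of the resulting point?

Reflection across line y = x: (6, -5) → (-5, 6)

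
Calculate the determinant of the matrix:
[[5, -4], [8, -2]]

For a 2×2 matrix [[a, b], [c, d]], det = ad - bc
det = (5)(-2) - (-4)(8) = -10 - -32 = 22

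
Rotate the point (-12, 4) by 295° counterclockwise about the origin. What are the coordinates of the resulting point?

Rotation matrix for 295°: [[cos 295°, -sin 295°], [sin 295°, cos 295°]] ≈ [[0.422618, 0.906308], [-0.906308, 0.422618]]
[[0.422618, 0.906308], [-0.906308, 0.422618]] × [-12, 4]ᵀ ≈ [-1.4462, 12.5662]ᵀ
Result: (-1.4462, 12.5662)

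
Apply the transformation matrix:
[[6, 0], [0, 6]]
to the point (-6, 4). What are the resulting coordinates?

Matrix multiplication:
[[6, 0], [0, 6]] × [-6, 4]ᵀ
= [(6)(-6) + (0)(4), (0)(-6) + (6)(4)]ᵀ
= [-36, 24]ᵀ
Result: (-36, 24)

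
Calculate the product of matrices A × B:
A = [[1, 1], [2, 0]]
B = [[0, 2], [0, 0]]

Matrix multiplication:
C[0][0] = 1×0 + 1×0 = 0
C[0][1] = 1×2 + 1×0 = 2
C[1][0] = 2×0 + 0×0 = 0
C[1][1] = 2×2 + 0×0 = 4
Result: [[0, 2], [0, 4]]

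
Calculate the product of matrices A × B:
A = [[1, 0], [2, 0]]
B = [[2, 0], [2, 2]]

Matrix multiplication:
C[0][0] = 1×2 + 0×2 = 2
C[0][1] = 1×0 + 0×2 = 0
C[1][0] = 2×2 + 0×2 = 4
C[1][1] = 2×0 + 0×2 = 0
Result: [[2, 0], [4, 0]]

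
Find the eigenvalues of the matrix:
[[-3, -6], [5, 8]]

Characteristic equation: det(A - λI) = 0
λ² - (trace)λ + (det) = 0
trace = -3 + 8 = 5, det = (-3)(8) - (-6)(5) = 6
λ² - (5)λ + (6) = 0
λ = (5 ± √((5)² - 4·(6))) / 2 = (5 ± √1) / 2
Solving: λ = 2, 3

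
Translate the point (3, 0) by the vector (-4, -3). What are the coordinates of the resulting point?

Translation by (-4, -3) (homogeneous matrix [[1, 0, -4], [0, 1, -3], [0, 0, 1]]):
x' = 3 + -4 = -1
y' = 0 + -3 = -3
Result: (-1, -3)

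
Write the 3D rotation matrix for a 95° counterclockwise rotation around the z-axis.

Rotation matrix for counterclockwise 95° around z-axis:
cos(95°) = -0.0872, sin(95°) = 0.9962
Result: [[-0.0872, -0.9962, 0], [0.9962, -0.0872, 0], [0, 0, 1]]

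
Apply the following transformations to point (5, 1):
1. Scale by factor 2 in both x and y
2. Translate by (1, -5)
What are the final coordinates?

Step 1: Scale (5, 1) by 2 → (10, 2)
Step 2: Translate by (1, -5) → (11, -3)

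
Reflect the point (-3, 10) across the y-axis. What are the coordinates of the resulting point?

Reflection across y-axis: (-3, 10) → (3, 10)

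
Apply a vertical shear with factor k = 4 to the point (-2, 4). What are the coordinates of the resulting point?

Shear matrix for vertical shear with factor k = 4:
[[1, 0], [4, 1]]
Result: (-2, 4) → (-2, -4)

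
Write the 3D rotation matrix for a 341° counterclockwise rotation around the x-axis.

Rotation matrix for counterclockwise 341° around x-axis:
cos(341°) = 0.9455, sin(341°) = -0.3256
Result: [[1, 0, 0], [0, 0.9455, 0.3256], [0, -0.3256, 0.9455]]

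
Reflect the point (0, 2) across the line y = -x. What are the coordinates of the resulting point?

Reflection across line y = -x: (0, 2) → (-2, 0)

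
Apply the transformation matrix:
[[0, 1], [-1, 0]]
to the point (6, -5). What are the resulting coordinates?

Matrix multiplication:
[[0, 1], [-1, 0]] × [6, -5]ᵀ
= [(0)(6) + (1)(-5), (-1)(6) + (0)(-5)]ᵀ
= [-5, -6]ᵀ
Result: (-5, -6)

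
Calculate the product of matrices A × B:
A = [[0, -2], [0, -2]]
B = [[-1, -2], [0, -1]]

Matrix multiplication:
C[0][0] = 0×-1 + -2×0 = 0
C[0][1] = 0×-2 + -2×-1 = 2
C[1][0] = 0×-1 + -2×0 = 0
C[1][1] = 0×-2 + -2×-1 = 2
Result: [[0, 2], [0, 2]]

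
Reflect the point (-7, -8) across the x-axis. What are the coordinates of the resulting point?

Reflection across x-axis: (-7, -8) → (-7, 8)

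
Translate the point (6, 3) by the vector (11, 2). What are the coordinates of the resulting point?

Translation by (11, 2) (homogeneous matrix [[1, 0, 11], [0, 1, 2], [0, 0, 1]]):
x' = 6 + 11 = 17
y' = 3 + 2 = 5
Result: (17, 5)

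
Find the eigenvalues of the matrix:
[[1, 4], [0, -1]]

Characteristic equation: det(A - λI) = 0
λ² - (trace)λ + (det) = 0
trace = 1 + -1 = 0, det = (1)(-1) - (4)(0) = -1
λ² - (0)λ + (-1) = 0
λ = (0 ± √((0)² - 4·(-1))) / 2 = (0 ± √4) / 2
Solving: λ = -1, 1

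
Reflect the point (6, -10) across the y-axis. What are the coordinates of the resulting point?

Reflection across y-axis: (6, -10) → (-6, -10)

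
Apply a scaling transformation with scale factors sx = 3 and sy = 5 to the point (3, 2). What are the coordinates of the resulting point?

Scaling matrix:
[[3, 0], [0, 5]]
Result: (3 × 3, 2 × 5) = (9, 10)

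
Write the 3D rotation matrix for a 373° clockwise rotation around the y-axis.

Rotation matrix for clockwise 373° around y-axis:
A clockwise rotation by 373° is a counterclockwise rotation by -373°.
cos(-373°) = 0.9744, sin(-373°) = -0.2250
Result: [[0.9744, 0, -0.2250], [0, 1, 0], [0.2250, 0, 0.9744]]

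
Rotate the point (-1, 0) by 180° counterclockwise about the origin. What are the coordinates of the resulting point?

Rotation matrix for 180°: [[cos 180°, -sin 180°], [sin 180°, cos 180°]] = [[-1, 0], [0, -1]]
[[-1, 0], [0, -1]] × [-1, 0]ᵀ = [1, 0]ᵀ
Result: (1, 0)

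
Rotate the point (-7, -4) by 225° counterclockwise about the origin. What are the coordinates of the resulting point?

Rotation matrix for 225°: [[cos 225°, -sin 225°], [sin 225°, cos 225°]] ≈ [[-0.707107, 0.707107], [-0.707107, -0.707107]]
[[-0.707107, 0.707107], [-0.707107, -0.707107]] × [-7, -4]ᵀ ≈ [2.1213, 7.7782]ᵀ
Result: (2.1213, 7.7782)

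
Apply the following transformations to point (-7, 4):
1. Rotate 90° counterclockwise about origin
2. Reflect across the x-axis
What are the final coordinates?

Step 1: Rotate 90° → (-4, -7)
Step 2: Reflect across x-axis → (-4, 7)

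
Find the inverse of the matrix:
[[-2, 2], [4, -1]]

For [[a,b],[c,d]], inverse = (1/det)·[[d,-b],[-c,a]]
det = (-2)(-1) - (2)(4) = 2 - 8 = -6
Inverse = (1/-6)·[[-1, -2], [-4, -2]]
= [[1/6, 1/3], [2/3, 1/3]]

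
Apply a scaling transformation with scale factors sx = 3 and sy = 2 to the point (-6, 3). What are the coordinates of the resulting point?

Scaling matrix:
[[3, 0], [0, 2]]
Result: (-6 × 3, 3 × 2) = (-18, 6)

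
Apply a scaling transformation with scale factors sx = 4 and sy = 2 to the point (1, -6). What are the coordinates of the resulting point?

Scaling matrix:
[[4, 0], [0, 2]]
Result: (1 × 4, -6 × 2) = (4, -12)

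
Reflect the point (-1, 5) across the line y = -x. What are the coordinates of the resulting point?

Reflection across line y = -x: (-1, 5) → (-5, 1)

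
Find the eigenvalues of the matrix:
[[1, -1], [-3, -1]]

Characteristic equation: det(A - λI) = 0
λ² - (trace)λ + (det) = 0
trace = 1 + -1 = 0, det = (1)(-1) - (-1)(-3) = -4
λ² - (0)λ + (-4) = 0
λ = (0 ± √((0)² - 4·(-4))) / 2 = (0 ± √16) / 2
Solving: λ = -2, 2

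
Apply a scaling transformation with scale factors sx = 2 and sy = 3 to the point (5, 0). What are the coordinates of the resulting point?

Scaling matrix:
[[2, 0], [0, 3]]
Result: (5 × 2, 0 × 3) = (10, 0)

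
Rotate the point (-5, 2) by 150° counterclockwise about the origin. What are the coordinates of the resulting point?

Rotation matrix for 150°: [[cos 150°, -sin 150°], [sin 150°, cos 150°]] ≈ [[-0.866025, -0.500000], [0.500000, -0.866025]]
[[-0.866025, -0.500000], [0.500000, -0.866025]] × [-5, 2]ᵀ ≈ [3.3301, -4.2321]ᵀ
Result: (3.3301, -4.2321)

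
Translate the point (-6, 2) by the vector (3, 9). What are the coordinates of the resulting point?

Translation by (3, 9) (homogeneous matrix [[1, 0, 3], [0, 1, 9], [0, 0, 1]]):
x' = -6 + 3 = -3
y' = 2 + 9 = 11
Result: (-3, 11)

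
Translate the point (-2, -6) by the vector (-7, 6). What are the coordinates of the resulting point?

Translation by (-7, 6) (homogeneous matrix [[1, 0, -7], [0, 1, 6], [0, 0, 1]]):
x' = -2 + -7 = -9
y' = -6 + 6 = 0
Result: (-9, 0)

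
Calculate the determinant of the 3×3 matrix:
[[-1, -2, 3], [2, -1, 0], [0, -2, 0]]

Expansion along first row:
det = -1·det([[-1,0],[-2,0]]) - -2·det([[2,0],[0,0]]) + 3·det([[2,-1],[0,-2]])
    = -1·(-1·0 - 0·-2) - -2·(2·0 - 0·0) + 3·(2·-2 - -1·0)
    = -1·0 - -2·0 + 3·-4
    = 0 + 0 + -12 = -12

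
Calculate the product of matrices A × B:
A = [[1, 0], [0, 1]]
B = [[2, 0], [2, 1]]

Matrix multiplication:
C[0][0] = 1×2 + 0×2 = 2
C[0][1] = 1×0 + 0×1 = 0
C[1][0] = 0×2 + 1×2 = 2
C[1][1] = 0×0 + 1×1 = 1
Result: [[2, 0], [2, 1]]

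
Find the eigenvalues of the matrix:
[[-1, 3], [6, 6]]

Characteristic equation: det(A - λI) = 0
λ² - (trace)λ + (det) = 0
trace = -1 + 6 = 5, det = (-1)(6) - (3)(6) = -24
λ² - (5)λ + (-24) = 0
λ = (5 ± √((5)² - 4·(-24))) / 2 = (5 ± √121) / 2
Solving: λ = -3, 8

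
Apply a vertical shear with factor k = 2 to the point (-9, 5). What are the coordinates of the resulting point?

Shear matrix for vertical shear with factor k = 2:
[[1, 0], [2, 1]]
Result: (-9, 5) → (-9, -13)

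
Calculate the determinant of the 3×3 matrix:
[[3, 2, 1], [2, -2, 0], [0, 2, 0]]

Expansion along first row:
det = 3·det([[-2,0],[2,0]]) - 2·det([[2,0],[0,0]]) + 1·det([[2,-2],[0,2]])
    = 3·(-2·0 - 0·2) - 2·(2·0 - 0·0) + 1·(2·2 - -2·0)
    = 3·0 - 2·0 + 1·4
    = 0 + 0 + 4 = 4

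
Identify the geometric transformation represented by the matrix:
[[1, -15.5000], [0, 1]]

This matrix represents: horizontal shear with factor -15.5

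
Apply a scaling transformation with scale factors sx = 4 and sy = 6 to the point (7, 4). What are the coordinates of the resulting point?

Scaling matrix:
[[4, 0], [0, 6]]
Result: (7 × 4, 4 × 6) = (28, 24)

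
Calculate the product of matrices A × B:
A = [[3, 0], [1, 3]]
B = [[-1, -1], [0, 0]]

Matrix multiplication:
C[0][0] = 3×-1 + 0×0 = -3
C[0][1] = 3×-1 + 0×0 = -3
C[1][0] = 1×-1 + 3×0 = -1
C[1][1] = 1×-1 + 3×0 = -1
Result: [[-3, -3], [-1, -1]]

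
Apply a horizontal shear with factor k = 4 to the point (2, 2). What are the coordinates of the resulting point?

Shear matrix for horizontal shear with factor k = 4:
[[1, 4], [0, 1]]
Result: (2, 2) → (10, 2)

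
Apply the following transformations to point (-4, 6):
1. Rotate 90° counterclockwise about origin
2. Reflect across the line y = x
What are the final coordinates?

Step 1: Rotate 90° → (-6, -4)
Step 2: Reflect across line y = x → (-4, -6)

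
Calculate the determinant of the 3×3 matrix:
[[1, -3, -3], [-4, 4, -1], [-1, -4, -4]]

Expansion along first row:
det = 1·det([[4,-1],[-4,-4]]) - -3·det([[-4,-1],[-1,-4]]) + -3·det([[-4,4],[-1,-4]])
    = 1·(4·-4 - -1·-4) - -3·(-4·-4 - -1·-1) + -3·(-4·-4 - 4·-1)
    = 1·-20 - -3·15 + -3·20
    = -20 + 45 + -60 = -35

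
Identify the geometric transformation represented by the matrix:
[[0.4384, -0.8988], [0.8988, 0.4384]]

This matrix represents: rotation by 64° counterclockwise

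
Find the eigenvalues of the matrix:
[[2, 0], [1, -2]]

Characteristic equation: det(A - λI) = 0
λ² - (trace)λ + (det) = 0
trace = 2 + -2 = 0, det = (2)(-2) - (0)(1) = -4
λ² - (0)λ + (-4) = 0
λ = (0 ± √((0)² - 4·(-4))) / 2 = (0 ± √16) / 2
Solving: λ = -2, 2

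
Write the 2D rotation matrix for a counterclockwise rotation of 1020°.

Rotation matrix formula: [[cos θ, -sin θ], [sin θ, cos θ]]
For θ = 1020°:
cos(1020°) = 1/2
sin(1020°) = -√3/2
Result: [[1/2, √3/2], [-√3/2, 1/2]]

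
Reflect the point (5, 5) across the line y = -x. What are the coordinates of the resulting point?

Reflection across line y = -x: (5, 5) → (-5, -5)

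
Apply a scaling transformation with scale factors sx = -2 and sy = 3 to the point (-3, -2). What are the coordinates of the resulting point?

Scaling matrix:
[[-2, 0], [0, 3]]
Result: (-3 × -2, -2 × 3) = (6, -6)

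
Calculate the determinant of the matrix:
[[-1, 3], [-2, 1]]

For a 2×2 matrix [[a, b], [c, d]], det = ad - bc
det = (-1)(1) - (3)(-2) = -1 - -6 = 5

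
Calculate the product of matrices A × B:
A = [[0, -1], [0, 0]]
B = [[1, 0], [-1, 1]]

Matrix multiplication:
C[0][0] = 0×1 + -1×-1 = 1
C[0][1] = 0×0 + -1×1 = -1
C[1][0] = 0×1 + 0×-1 = 0
C[1][1] = 0×0 + 0×1 = 0
Result: [[1, -1], [0, 0]]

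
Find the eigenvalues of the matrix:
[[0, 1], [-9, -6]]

Characteristic equation: det(A - λI) = 0
λ² - (trace)λ + (det) = 0
trace = 0 + -6 = -6, det = (0)(-6) - (1)(-9) = 9
λ² - (-6)λ + (9) = 0
λ = (-6 ± √((-6)² - 4·(9))) / 2 = (-6 ± √0) / 2
Solving: λ = -3, -3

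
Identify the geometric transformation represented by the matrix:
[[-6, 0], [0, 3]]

This matrix represents: non-uniform scaling by sx = -6, sy = 3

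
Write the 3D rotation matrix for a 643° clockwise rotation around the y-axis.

Rotation matrix for clockwise 643° around y-axis:
A clockwise rotation by 643° is a counterclockwise rotation by -643°.
cos(-643°) = 0.2250, sin(-643°) = 0.9744
Result: [[0.2250, 0, 0.9744], [0, 1, 0], [-0.9744, 0, 0.2250]]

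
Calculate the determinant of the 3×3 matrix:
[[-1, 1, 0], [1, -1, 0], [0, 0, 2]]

Expansion along first row:
det = -1·det([[-1,0],[0,2]]) - 1·det([[1,0],[0,2]]) + 0·det([[1,-1],[0,0]])
    = -1·(-1·2 - 0·0) - 1·(1·2 - 0·0) + 0·(1·0 - -1·0)
    = -1·-2 - 1·2 + 0·0
    = 2 + -2 + 0 = 0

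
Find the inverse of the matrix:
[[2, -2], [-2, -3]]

For [[a,b],[c,d]], inverse = (1/det)·[[d,-b],[-c,a]]
det = (2)(-3) - (-2)(-2) = -6 - 4 = -10
Inverse = (1/-10)·[[-3, 2], [2, 2]]
= [[3/10, -1/5], [-1/5, -1/5]]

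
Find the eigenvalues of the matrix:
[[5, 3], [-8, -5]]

Characteristic equation: det(A - λI) = 0
λ² - (trace)λ + (det) = 0
trace = 5 + -5 = 0, det = (5)(-5) - (3)(-8) = -1
λ² - (0)λ + (-1) = 0
λ = (0 ± √((0)² - 4·(-1))) / 2 = (0 ± √4) / 2
Solving: λ = -1, 1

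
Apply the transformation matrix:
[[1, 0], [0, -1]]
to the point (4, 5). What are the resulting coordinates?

Matrix multiplication:
[[1, 0], [0, -1]] × [4, 5]ᵀ
= [(1)(4) + (0)(5), (0)(4) + (-1)(5)]ᵀ
= [4, -5]ᵀ
Result: (4, -5)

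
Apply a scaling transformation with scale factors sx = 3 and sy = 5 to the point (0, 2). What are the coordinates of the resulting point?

Scaling matrix:
[[3, 0], [0, 5]]
Result: (0 × 3, 2 × 5) = (0, 10)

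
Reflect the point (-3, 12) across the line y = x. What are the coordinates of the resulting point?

Reflection across line y = x: (-3, 12) → (12, -3)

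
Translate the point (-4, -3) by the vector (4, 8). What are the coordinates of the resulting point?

Translation by (4, 8) (homogeneous matrix [[1, 0, 4], [0, 1, 8], [0, 0, 1]]):
x' = -4 + 4 = 0
y' = -3 + 8 = 5
Result: (0, 5)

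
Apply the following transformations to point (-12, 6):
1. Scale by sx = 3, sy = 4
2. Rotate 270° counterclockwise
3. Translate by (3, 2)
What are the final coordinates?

Step 1: Scale → (-36, 24)
Step 2: Rotate 270° → (24, 36)
Step 3: Translate → (27, 38)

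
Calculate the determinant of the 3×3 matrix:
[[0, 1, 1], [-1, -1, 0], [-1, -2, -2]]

Expansion along first row:
det = 0·det([[-1,0],[-2,-2]]) - 1·det([[-1,0],[-1,-2]]) + 1·det([[-1,-1],[-1,-2]])
    = 0·(-1·-2 - 0·-2) - 1·(-1·-2 - 0·-1) + 1·(-1·-2 - -1·-1)
    = 0·2 - 1·2 + 1·1
    = 0 + -2 + 1 = -1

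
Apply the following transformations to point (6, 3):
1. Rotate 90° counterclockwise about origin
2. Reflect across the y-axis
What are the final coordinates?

Step 1: Rotate 90° → (-3, 6)
Step 2: Reflect across y-axis → (3, 6)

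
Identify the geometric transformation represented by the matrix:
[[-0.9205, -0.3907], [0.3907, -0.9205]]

This matrix represents: rotation by 157° counterclockwise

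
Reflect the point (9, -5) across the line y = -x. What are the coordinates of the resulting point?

Reflection across line y = -x: (9, -5) → (5, -9)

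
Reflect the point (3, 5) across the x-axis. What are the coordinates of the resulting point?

Reflection across x-axis: (3, 5) → (3, -5)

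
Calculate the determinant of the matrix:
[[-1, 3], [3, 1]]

For a 2×2 matrix [[a, b], [c, d]], det = ad - bc
det = (-1)(1) - (3)(3) = -1 - 9 = -10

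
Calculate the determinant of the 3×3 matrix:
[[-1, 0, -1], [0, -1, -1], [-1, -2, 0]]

Expansion along first row:
det = -1·det([[-1,-1],[-2,0]]) - 0·det([[0,-1],[-1,0]]) + -1·det([[0,-1],[-1,-2]])
    = -1·(-1·0 - -1·-2) - 0·(0·0 - -1·-1) + -1·(0·-2 - -1·-1)
    = -1·-2 - 0·-1 + -1·-1
    = 2 + 0 + 1 = 3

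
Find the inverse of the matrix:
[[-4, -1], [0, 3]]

For [[a,b],[c,d]], inverse = (1/det)·[[d,-b],[-c,a]]
det = (-4)(3) - (-1)(0) = -12 - 0 = -12
Inverse = (1/-12)·[[3, 1], [0, -4]]
= [[-1/4, -1/12], [0, 1/3]]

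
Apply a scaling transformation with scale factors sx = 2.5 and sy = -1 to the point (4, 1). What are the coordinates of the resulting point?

Scaling matrix:
[[2.50, 0], [0, -1]]
Result: (4 × 2.5, 1 × -1) = (10, -1)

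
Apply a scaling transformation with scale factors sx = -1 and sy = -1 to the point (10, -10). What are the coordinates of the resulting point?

Scaling matrix:
[[-1, 0], [0, -1]]
Result: (10 × -1, -10 × -1) = (-10, 10)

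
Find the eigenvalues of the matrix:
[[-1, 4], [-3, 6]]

Characteristic equation: det(A - λI) = 0
λ² - (trace)λ + (det) = 0
trace = -1 + 6 = 5, det = (-1)(6) - (4)(-3) = 6
λ² - (5)λ + (6) = 0
λ = (5 ± √((5)² - 4·(6))) / 2 = (5 ± √1) / 2
Solving: λ = 2, 3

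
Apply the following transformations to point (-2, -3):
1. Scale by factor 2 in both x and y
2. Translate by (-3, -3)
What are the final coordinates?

Step 1: Scale (-2, -3) by 2 → (-4, -6)
Step 2: Translate by (-3, -3) → (-7, -9)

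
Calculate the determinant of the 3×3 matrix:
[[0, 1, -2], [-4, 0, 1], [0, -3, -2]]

Expansion along first row:
det = 0·det([[0,1],[-3,-2]]) - 1·det([[-4,1],[0,-2]]) + -2·det([[-4,0],[0,-3]])
    = 0·(0·-2 - 1·-3) - 1·(-4·-2 - 1·0) + -2·(-4·-3 - 0·0)
    = 0·3 - 1·8 + -2·12
    = 0 + -8 + -24 = -32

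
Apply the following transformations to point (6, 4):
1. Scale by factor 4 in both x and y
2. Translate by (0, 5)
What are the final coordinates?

Step 1: Scale (6, 4) by 4 → (24, 16)
Step 2: Translate by (0, 5) → (24, 21)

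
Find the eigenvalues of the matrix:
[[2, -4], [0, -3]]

Characteristic equation: det(A - λI) = 0
λ² - (trace)λ + (det) = 0
trace = 2 + -3 = -1, det = (2)(-3) - (-4)(0) = -6
λ² - (-1)λ + (-6) = 0
λ = (-1 ± √((-1)² - 4·(-6))) / 2 = (-1 ± √25) / 2
Solving: λ = -3, 2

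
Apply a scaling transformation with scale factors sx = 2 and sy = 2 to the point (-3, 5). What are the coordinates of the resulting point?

Scaling matrix:
[[2, 0], [0, 2]]
Result: (-3 × 2, 5 × 2) = (-6, 10)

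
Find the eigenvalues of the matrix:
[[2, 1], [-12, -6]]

Characteristic equation: det(A - λI) = 0
λ² - (trace)λ + (det) = 0
trace = 2 + -6 = -4, det = (2)(-6) - (1)(-12) = 0
λ² - (-4)λ + (0) = 0
λ = (-4 ± √((-4)² - 4·(0))) / 2 = (-4 ± √16) / 2
Solving: λ = -4, 0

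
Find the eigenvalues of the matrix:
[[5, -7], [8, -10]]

Characteristic equation: det(A - λI) = 0
λ² - (trace)λ + (det) = 0
trace = 5 + -10 = -5, det = (5)(-10) - (-7)(8) = 6
λ² - (-5)λ + (6) = 0
λ = (-5 ± √((-5)² - 4·(6))) / 2 = (-5 ± √1) / 2
Solving: λ = -3, -2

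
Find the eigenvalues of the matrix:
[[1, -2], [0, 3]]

Characteristic equation: det(A - λI) = 0
λ² - (trace)λ + (det) = 0
trace = 1 + 3 = 4, det = (1)(3) - (-2)(0) = 3
λ² - (4)λ + (3) = 0
λ = (4 ± √((4)² - 4·(3))) / 2 = (4 ± √4) / 2
Solving: λ = 1, 3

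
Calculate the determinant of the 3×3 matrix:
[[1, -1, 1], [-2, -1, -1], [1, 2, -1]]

Expansion along first row:
det = 1·det([[-1,-1],[2,-1]]) - -1·det([[-2,-1],[1,-1]]) + 1·det([[-2,-1],[1,2]])
    = 1·(-1·-1 - -1·2) - -1·(-2·-1 - -1·1) + 1·(-2·2 - -1·1)
    = 1·3 - -1·3 + 1·-3
    = 3 + 3 + -3 = 3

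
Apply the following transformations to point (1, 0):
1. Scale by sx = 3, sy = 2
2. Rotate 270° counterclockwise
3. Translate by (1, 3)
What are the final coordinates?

Step 1: Scale → (3, 0)
Step 2: Rotate 270° → (0, -3)
Step 3: Translate → (1, 0)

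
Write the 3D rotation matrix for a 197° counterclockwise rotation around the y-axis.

Rotation matrix for counterclockwise 197° around y-axis:
cos(197°) = -0.9563, sin(197°) = -0.2924
Result: [[-0.9563, 0, -0.2924], [0, 1, 0], [0.2924, 0, -0.9563]]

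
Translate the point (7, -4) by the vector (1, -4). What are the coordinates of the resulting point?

Translation by (1, -4) (homogeneous matrix [[1, 0, 1], [0, 1, -4], [0, 0, 1]]):
x' = 7 + 1 = 8
y' = -4 + -4 = -8
Result: (8, -8)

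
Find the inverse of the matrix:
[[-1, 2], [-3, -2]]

For [[a,b],[c,d]], inverse = (1/det)·[[d,-b],[-c,a]]
det = (-1)(-2) - (2)(-3) = 2 - -6 = 8
Inverse = (1/8)·[[-2, -2], [3, -1]]
= [[-1/4, -1/4], [3/8, -1/8]]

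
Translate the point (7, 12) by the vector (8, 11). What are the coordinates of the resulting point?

Translation by (8, 11) (homogeneous matrix [[1, 0, 8], [0, 1, 11], [0, 0, 1]]):
x' = 7 + 8 = 15
y' = 12 + 11 = 23
Result: (15, 23)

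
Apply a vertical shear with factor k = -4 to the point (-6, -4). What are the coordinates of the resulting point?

Shear matrix for vertical shear with factor k = -4:
[[1, 0], [-4, 1]]
Result: (-6, -4) → (-6, 20)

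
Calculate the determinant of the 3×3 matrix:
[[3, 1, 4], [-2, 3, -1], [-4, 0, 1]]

Expansion along first row:
det = 3·det([[3,-1],[0,1]]) - 1·det([[-2,-1],[-4,1]]) + 4·det([[-2,3],[-4,0]])
    = 3·(3·1 - -1·0) - 1·(-2·1 - -1·-4) + 4·(-2·0 - 3·-4)
    = 3·3 - 1·-6 + 4·12
    = 9 + 6 + 48 = 63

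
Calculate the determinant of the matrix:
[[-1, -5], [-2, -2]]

For a 2×2 matrix [[a, b], [c, d]], det = ad - bc
det = (-1)(-2) - (-5)(-2) = 2 - 10 = -8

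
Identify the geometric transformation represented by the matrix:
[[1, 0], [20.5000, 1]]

This matrix represents: vertical shear with factor 20.5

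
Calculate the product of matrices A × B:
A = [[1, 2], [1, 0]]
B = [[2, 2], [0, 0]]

Matrix multiplication:
C[0][0] = 1×2 + 2×0 = 2
C[0][1] = 1×2 + 2×0 = 2
C[1][0] = 1×2 + 0×0 = 2
C[1][1] = 1×2 + 0×0 = 2
Result: [[2, 2], [2, 2]]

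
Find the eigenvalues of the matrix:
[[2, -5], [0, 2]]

Characteristic equation: det(A - λI) = 0
λ² - (trace)λ + (det) = 0
trace = 2 + 2 = 4, det = (2)(2) - (-5)(0) = 4
λ² - (4)λ + (4) = 0
λ = (4 ± √((4)² - 4·(4))) / 2 = (4 ± √0) / 2
Solving: λ = 2, 2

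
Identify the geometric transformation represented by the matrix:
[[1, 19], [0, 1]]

This matrix represents: horizontal shear with factor 19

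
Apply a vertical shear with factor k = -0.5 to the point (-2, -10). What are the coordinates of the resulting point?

Shear matrix for vertical shear with factor k = -0.5:
[[1, 0], [-0.50, 1]]
Result: (-2, -10) → (-2, -9)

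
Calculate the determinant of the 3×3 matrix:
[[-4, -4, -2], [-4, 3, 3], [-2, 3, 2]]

Expansion along first row:
det = -4·det([[3,3],[3,2]]) - -4·det([[-4,3],[-2,2]]) + -2·det([[-4,3],[-2,3]])
    = -4·(3·2 - 3·3) - -4·(-4·2 - 3·-2) + -2·(-4·3 - 3·-2)
    = -4·-3 - -4·-2 + -2·-6
    = 12 + -8 + 12 = 16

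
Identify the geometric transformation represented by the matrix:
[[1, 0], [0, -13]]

This matrix represents: non-uniform scaling by sx = 1, sy = -13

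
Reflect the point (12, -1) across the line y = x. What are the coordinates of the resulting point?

Reflection across line y = x: (12, -1) → (-1, 12)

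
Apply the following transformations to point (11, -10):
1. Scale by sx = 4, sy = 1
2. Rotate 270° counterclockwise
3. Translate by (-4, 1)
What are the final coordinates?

Step 1: Scale → (44, -10)
Step 2: Rotate 270° → (-10, -44)
Step 3: Translate → (-14, -43)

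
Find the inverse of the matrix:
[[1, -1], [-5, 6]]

For [[a,b],[c,d]], inverse = (1/det)·[[d,-b],[-c,a]]
det = (1)(6) - (-1)(-5) = 6 - 5 = 1
Inverse = [[6, 1], [5, 1]]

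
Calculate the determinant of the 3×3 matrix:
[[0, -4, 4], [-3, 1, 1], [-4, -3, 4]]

Expansion along first row:
det = 0·det([[1,1],[-3,4]]) - -4·det([[-3,1],[-4,4]]) + 4·det([[-3,1],[-4,-3]])
    = 0·(1·4 - 1·-3) - -4·(-3·4 - 1·-4) + 4·(-3·-3 - 1·-4)
    = 0·7 - -4·-8 + 4·13
    = 0 + -32 + 52 = 20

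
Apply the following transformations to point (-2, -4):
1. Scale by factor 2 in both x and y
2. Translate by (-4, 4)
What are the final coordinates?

Step 1: Scale (-2, -4) by 2 → (-4, -8)
Step 2: Translate by (-4, 4) → (-8, -4)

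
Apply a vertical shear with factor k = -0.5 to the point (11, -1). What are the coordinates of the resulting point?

Shear matrix for vertical shear with factor k = -0.5:
[[1, 0], [-0.50, 1]]
Result: (11, -1) → (11, -6.5)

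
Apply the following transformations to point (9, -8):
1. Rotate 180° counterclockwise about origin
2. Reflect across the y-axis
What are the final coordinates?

Step 1: Rotate 180° → (-9, 8)
Step 2: Reflect across y-axis → (9, 8)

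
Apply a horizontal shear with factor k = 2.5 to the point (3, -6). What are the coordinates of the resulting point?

Shear matrix for horizontal shear with factor k = 2.5:
[[1, 2.50], [0, 1]]
Result: (3, -6) → (-12, -6)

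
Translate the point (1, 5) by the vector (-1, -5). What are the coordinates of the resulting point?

Translation by (-1, -5) (homogeneous matrix [[1, 0, -1], [0, 1, -5], [0, 0, 1]]):
x' = 1 + -1 = 0
y' = 5 + -5 = 0
Result: (0, 0)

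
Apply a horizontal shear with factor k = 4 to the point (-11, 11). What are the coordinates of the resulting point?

Shear matrix for horizontal shear with factor k = 4:
[[1, 4], [0, 1]]
Result: (-11, 11) → (33, 11)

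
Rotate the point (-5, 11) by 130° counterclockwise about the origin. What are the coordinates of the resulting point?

Rotation matrix for 130°: [[cos 130°, -sin 130°], [sin 130°, cos 130°]] ≈ [[-0.642788, -0.766044], [0.766044, -0.642788]]
[[-0.642788, -0.766044], [0.766044, -0.642788]] × [-5, 11]ᵀ ≈ [-5.2126, -10.9009]ᵀ
Result: (-5.2126, -10.9009)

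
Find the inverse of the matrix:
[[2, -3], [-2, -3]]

For [[a,b],[c,d]], inverse = (1/det)·[[d,-b],[-c,a]]
det = (2)(-3) - (-3)(-2) = -6 - 6 = -12
Inverse = (1/-12)·[[-3, 3], [2, 2]]
= [[1/4, -1/4], [-1/6, -1/6]]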